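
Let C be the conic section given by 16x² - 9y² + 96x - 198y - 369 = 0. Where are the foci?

(-3, -21) and (-3, -1)

Group: 16(x² + 6x) -9(y² + 22y) = 369
Completing the square gives 16(x + 3)² -9(y + 11)² = 369 + 144 - 1089 = -576.
Divide by -576: (y + 11)²/64 - (x + 3)²/36 = 1
Hyperbola, center (-3, -11), transverse axis vertical; a² = 64, b² = 36.
c² = a² + b² = 64 + 36 = 100, so c = 10.
Foci lie on the vertical axis through the center: (h, k ± c).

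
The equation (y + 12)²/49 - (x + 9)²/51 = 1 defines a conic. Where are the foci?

Center (-9, -12). The positive term is the y-term, so the transverse axis is vertical; a² = 49, b² = 51.
c² = a² + b² = 49 + 51 = 100, so c = 10.
Foci lie on the vertical axis through the center: (h, k ± c).

(-9, -22) and (-9, -2)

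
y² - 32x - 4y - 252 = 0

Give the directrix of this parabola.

x = -16

Only y is squared. Complete the square in y: (y - 2)² = 32(x + 8).
Vertex (-8, 2); 4p = 32 so p = 8. Opens right.
Directrix is the vertical line x = h − p = -8 − (8) = -16.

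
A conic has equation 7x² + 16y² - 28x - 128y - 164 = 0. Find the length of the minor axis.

4√7

Collect terms: 7(x² - 4x) + 16(y² - 8y) = 164
Complete the square: 7(x - 2)² + 16(y - 4)² = 164 + 28 + 256 = 448
Dividing both sides by 448: (x - 2)²/64 + (y - 4)²/28 = 1
Ellipse, center (2, 4), major axis horizontal; a² = 64, b² = 28.
b² = 28 so b = 2√7; the minor axis has length 2b = 4√7.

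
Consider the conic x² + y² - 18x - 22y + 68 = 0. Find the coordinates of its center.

(9, 11)

Rearranging, (x² - 18x) + (y² - 22y) = -68.
(x - 9)² + (y - 11)² = -68 + 81 + 121 = 134
So (x - 9)² + (y - 11)² = 134.
Circle centered at (9, 11) with r² = 134.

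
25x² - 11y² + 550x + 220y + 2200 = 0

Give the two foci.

(-11, 4) and (-11, 16)

25(x² + 22x) -11(y² - 20y) = -2200
Completing the square gives 25(x + 11)² -11(y - 10)² = -2200 + 3025 - 1100 = -275.
Dividing both sides by -275: (y - 10)²/25 - (x + 11)²/11 = 1
Hyperbola, center (-11, 10), transverse axis vertical; a² = 25, b² = 11.
c² = a² + b² = 25 + 11 = 36, so c = 6.
Foci lie on the vertical axis through the center: (h, k ± c).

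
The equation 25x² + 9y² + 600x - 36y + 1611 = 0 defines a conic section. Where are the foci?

Group: 25(x² + 24x) + 9(y² - 4y) = -1611
25(x + 12)² + 9(y - 2)² = -1611 + 3600 + 36 = 2025
Dividing both sides by 2025: (x + 12)²/81 + (y - 2)²/225 = 1
Ellipse, center (-12, 2), major axis vertical; a² = 225, b² = 81.
c² = a² - b² = 225 - 81 = 144, so c = 12.
Foci lie on the vertical axis through the center: (h, k ± c).

(-12, -10) and (-12, 14)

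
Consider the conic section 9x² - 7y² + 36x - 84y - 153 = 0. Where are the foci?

(-2, -10) and (-2, -2)

Group: 9(x² + 4x) -7(y² + 12y) = 153
Complete the square in x and y: 9(x + 2)² -7(y + 6)² = 153 + 36 - 252 = -63
Divide through by -63 to get (y + 6)²/9 - (x + 2)²/7 = 1.
Hyperbola, center (-2, -6), transverse axis vertical; a² = 9, b² = 7.
c² = a² + b² = 9 + 7 = 16, so c = 4.
Foci lie on the vertical axis through the center: (h, k ± c).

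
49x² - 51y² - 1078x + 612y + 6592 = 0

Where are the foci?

(11, -4) and (11, 16)

Rearranging, 49(x² - 22x) -51(y² - 12y) = -6592.
49(x - 11)² -51(y - 6)² = -6592 + 5929 - 1836 = -2499
Divide through by -2499 to get (y - 6)²/49 - (x - 11)²/51 = 1.
Hyperbola, center (11, 6), transverse axis vertical; a² = 49, b² = 51.
c² = a² + b² = 49 + 51 = 100, so c = 10.
Foci lie on the vertical axis through the center: (h, k ± c).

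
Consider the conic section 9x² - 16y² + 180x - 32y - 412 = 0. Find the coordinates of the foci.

(-25, -1) and (5, -1)

9(x² + 20x) -16(y² + 2y) = 412
9(x + 10)² -16(y + 1)² = 412 + 900 - 16 = 1296
Dividing both sides by 1296: (x + 10)²/144 - (y + 1)²/81 = 1
Hyperbola, center (-10, -1), transverse axis horizontal; a² = 144, b² = 81.
c² = a² + b² = 144 + 81 = 225, so c = 15.
Foci lie on the horizontal axis through the center: (h ± c, k).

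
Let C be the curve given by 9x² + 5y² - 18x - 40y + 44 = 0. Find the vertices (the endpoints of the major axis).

Group: 9(x² - 2x) + 5(y² - 8y) = -44
Completing the square gives 9(x - 1)² + 5(y - 4)² = -44 + 9 + 80 = 45.
Divide through by 45 to get (x - 1)²/5 + (y - 4)²/9 = 1.
Ellipse, center (1, 4), major axis vertical; a² = 9, b² = 5.
a = 3. Vertices at (h, k ± a).

(1, 1) and (1, 7)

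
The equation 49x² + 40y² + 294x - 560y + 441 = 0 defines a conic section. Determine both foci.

49(x² + 6x) + 40(y² - 14y) = -441
Complete the square: 49(x + 3)² + 40(y - 7)² = -441 + 441 + 1960 = 1960
Divide through by 1960 to get (x + 3)²/40 + (y - 7)²/49 = 1.
Ellipse, center (-3, 7), major axis vertical; a² = 49, b² = 40.
c² = a² - b² = 49 - 40 = 9, so c = 3.
Foci lie on the vertical axis through the center: (h, k ± c).

(-3, 4) and (-3, 10)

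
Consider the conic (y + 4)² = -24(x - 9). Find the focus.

Vertex (9, -4); 4p = -24 so p = -6. Opens left.
Focus is p units from the vertex along the axis: (h + p, k).

(3, -4)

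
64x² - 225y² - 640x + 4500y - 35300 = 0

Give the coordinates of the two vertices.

(-10, 10) and (20, 10)

Rearranging, 64(x² - 10x) -225(y² - 20y) = 35300.
Completing the square gives 64(x - 5)² -225(y - 10)² = 35300 + 1600 - 22500 = 14400.
Divide through by 14400 to get (x - 5)²/225 - (y - 10)²/64 = 1.
Hyperbola, center (5, 10), transverse axis horizontal; a² = 225, b² = 64.
a = 15. Vertices at (h ± a, k).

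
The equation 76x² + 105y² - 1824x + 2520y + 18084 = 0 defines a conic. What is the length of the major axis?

Rearranging, 76(x² - 24x) + 105(y² + 24y) = -18084.
Completing the square gives 76(x - 12)² + 105(y + 12)² = -18084 + 10944 + 15120 = 7980.
Divide by 7980: (x - 12)²/105 + (y + 12)²/76 = 1
Ellipse, center (12, -12), major axis horizontal; a² = 105, b² = 76.
a² = 105 so a = √105; the major axis has length 2a = 2√105.

2√105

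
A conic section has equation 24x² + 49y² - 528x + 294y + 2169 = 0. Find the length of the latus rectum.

Collect terms: 24(x² - 22x) + 49(y² + 6y) = -2169
Complete the square in x and y: 24(x - 11)² + 49(y + 3)² = -2169 + 2904 + 441 = 1176
Dividing both sides by 1176: (x - 11)²/49 + (y + 3)²/24 = 1
Ellipse, center (11, -3), major axis horizontal; a² = 49, b² = 24.
Latus rectum length = 2b²/a = 2·24/7 = 48/7.

48/7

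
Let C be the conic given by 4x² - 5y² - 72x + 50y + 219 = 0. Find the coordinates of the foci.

Group: 4(x² - 18x) -5(y² - 10y) = -219
4(x - 9)² -5(y - 5)² = -219 + 324 - 125 = -20
Dividing both sides by -20: (y - 5)²/4 - (x - 9)²/5 = 1
Hyperbola, center (9, 5), transverse axis vertical; a² = 4, b² = 5.
c² = a² + b² = 4 + 5 = 9, so c = 3.
Foci lie on the vertical axis through the center: (h, k ± c).

(9, 2) and (9, 8)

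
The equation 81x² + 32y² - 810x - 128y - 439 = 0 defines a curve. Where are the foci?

(5, -5) and (5, 9)

Collect terms: 81(x² - 10x) + 32(y² - 4y) = 439
Complete the square: 81(x - 5)² + 32(y - 2)² = 439 + 2025 + 128 = 2592
Divide by 2592: (x - 5)²/32 + (y - 2)²/81 = 1
Ellipse, center (5, 2), major axis vertical; a² = 81, b² = 32.
c² = a² - b² = 81 - 32 = 49, so c = 7.
Foci lie on the vertical axis through the center: (h, k ± c).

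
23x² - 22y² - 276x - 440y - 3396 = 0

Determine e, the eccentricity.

e = 3√110/22

Collect terms: 23(x² - 12x) -22(y² + 20y) = 3396
Completing the square gives 23(x - 6)² -22(y + 10)² = 3396 + 828 - 2200 = 2024.
Dividing both sides by 2024: (x - 6)²/88 - (y + 10)²/92 = 1
Hyperbola, center (6, -10), transverse axis horizontal; a² = 88, b² = 92.
c² = a² + b² = 180, so c = 6√5.
e = c/a = 6√5/2√22 = 3√110/22.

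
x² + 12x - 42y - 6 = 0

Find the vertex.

Only x is squared. Complete the square in x: (x + 6)² = 42(y + 1).
Vertex (-6, -1); 4p = 42 so p = 21/2. Opens up.

(-6, -1)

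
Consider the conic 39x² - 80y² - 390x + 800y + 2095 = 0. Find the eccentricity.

e = √4641/39

39(x² - 10x) -80(y² - 10y) = -2095
Complete the square: 39(x - 5)² -80(y - 5)² = -2095 + 975 - 2000 = -3120
Divide through by -3120 to get (y - 5)²/39 - (x - 5)²/80 = 1.
Hyperbola, center (5, 5), transverse axis vertical; a² = 39, b² = 80.
c² = a² + b² = 119, so c = √119.
e = c/a = √119/√39 = √4641/39.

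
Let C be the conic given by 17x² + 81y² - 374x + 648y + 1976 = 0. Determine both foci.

(3, -4) and (19, -4)

Group the x- and y-terms: 17(x² - 22x) + 81(y² + 8y) = -1976
Completing the square gives 17(x - 11)² + 81(y + 4)² = -1976 + 2057 + 1296 = 1377.
Divide through by 1377 to get (x - 11)²/81 + (y + 4)²/17 = 1.
Ellipse, center (11, -4), major axis horizontal; a² = 81, b² = 17.
c² = a² - b² = 81 - 17 = 64, so c = 8.
Foci lie on the horizontal axis through the center: (h ± c, k).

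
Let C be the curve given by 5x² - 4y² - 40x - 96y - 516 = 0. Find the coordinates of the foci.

(1, -12) and (7, -12)

Group the x- and y-terms: 5(x² - 8x) -4(y² + 24y) = 516
Complete the square: 5(x - 4)² -4(y + 12)² = 516 + 80 - 576 = 20
Divide by 20: (x - 4)²/4 - (y + 12)²/5 = 1
Hyperbola, center (4, -12), transverse axis horizontal; a² = 4, b² = 5.
c² = a² + b² = 4 + 5 = 9, so c = 3.
Foci lie on the horizontal axis through the center: (h ± c, k).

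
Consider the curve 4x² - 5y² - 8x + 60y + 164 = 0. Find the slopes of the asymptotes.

2√5/5 and -2√5/5

Group: 4(x² - 2x) -5(y² - 12y) = -164
Complete the square: 4(x - 1)² -5(y - 6)² = -164 + 4 - 180 = -340
Divide through by -340 to get (y - 6)²/68 - (x - 1)²/85 = 1.
Hyperbola, center (1, 6), transverse axis vertical; a² = 68, b² = 85.
For a vertical hyperbola the asymptotes have slope ±a/b.
Here that is ±2√17/√85 = ±2√5/5.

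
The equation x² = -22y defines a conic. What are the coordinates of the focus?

Vertex (0, 0); 4p = -22 so p = -11/2. Opens down.
Focus is p units from the vertex along the axis: (h, k + p).

(0, -11/2)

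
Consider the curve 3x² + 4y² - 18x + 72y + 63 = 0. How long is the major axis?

Group the x- and y-terms: 3(x² - 6x) + 4(y² + 18y) = -63
Complete the square in x and y: 3(x - 3)² + 4(y + 9)² = -63 + 27 + 324 = 288
Dividing both sides by 288: (x - 3)²/96 + (y + 9)²/72 = 1
Ellipse, center (3, -9), major axis horizontal; a² = 96, b² = 72.
a² = 96 so a = 4√6; the major axis has length 2a = 8√6.

8√6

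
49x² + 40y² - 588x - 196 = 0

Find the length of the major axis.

14

49(x² - 12x) + 40y² = 196
Complete the square in x and y: 49(x - 6)² + 40y² = 196 + 1764 + 0 = 1960
Divide through by 1960 to get (x - 6)²/40 + y²/49 = 1.
Ellipse, center (6, 0), major axis vertical; a² = 49, b² = 40.
a² = 49 so a = 7; the major axis has length 2a = 14.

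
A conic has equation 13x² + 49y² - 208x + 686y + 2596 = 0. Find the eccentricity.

e = 6/7

Collect terms: 13(x² - 16x) + 49(y² + 14y) = -2596
Complete the square in x and y: 13(x - 8)² + 49(y + 7)² = -2596 + 832 + 2401 = 637
Dividing both sides by 637: (x - 8)²/49 + (y + 7)²/13 = 1
Ellipse, center (8, -7), major axis horizontal; a² = 49, b² = 13.
c² = a² - b² = 36, so c = 6.
e = c/a = 6/7.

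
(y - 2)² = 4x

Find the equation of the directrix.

Vertex (0, 2); 4p = 4 so p = 1. Opens right.
Directrix is the vertical line x = h − p = 0 − (1) = -1.

x = -1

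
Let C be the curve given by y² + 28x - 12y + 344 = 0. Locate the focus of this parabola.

(-18, 6)

Only y is squared. Complete the square in y: (y - 6)² = -28(x + 11).
Vertex (-11, 6); 4p = -28 so p = -7. Opens left.
Focus is p units from the vertex along the axis: (h + p, k).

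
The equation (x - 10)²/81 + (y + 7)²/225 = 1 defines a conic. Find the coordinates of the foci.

(10, -19) and (10, 5)

Center (10, -7). The larger denominator 225 sits under the y-term, so the major axis is vertical; a² = 225, b² = 81.
c² = a² - b² = 225 - 81 = 144, so c = 12.
Foci lie on the vertical axis through the center: (h, k ± c).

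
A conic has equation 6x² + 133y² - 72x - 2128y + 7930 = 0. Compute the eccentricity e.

6(x² - 12x) + 133(y² - 16y) = -7930
Complete the square in x and y: 6(x - 6)² + 133(y - 8)² = -7930 + 216 + 8512 = 798
Divide through by 798 to get (x - 6)²/133 + (y - 8)²/6 = 1.
Ellipse, center (6, 8), major axis horizontal; a² = 133, b² = 6.
c² = a² - b² = 127, so c = √127.
e = c/a = √127/√133 = √16891/133.

e = √16891/133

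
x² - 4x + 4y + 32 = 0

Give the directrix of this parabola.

Only x is squared. Complete the square in x: (x - 2)² = -4(y + 7).
Vertex (2, -7); 4p = -4 so p = -1. Opens down.
Directrix is the horizontal line y = k − p = -7 − (-1) = -6.

y = -6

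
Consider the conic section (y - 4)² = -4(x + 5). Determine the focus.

Vertex (-5, 4); 4p = -4 so p = -1. Opens left.
Focus is p units from the vertex along the axis: (h + p, k).

(-6, 4)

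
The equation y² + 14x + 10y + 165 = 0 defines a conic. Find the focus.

Only y is squared. Complete the square in y: (y + 5)² = -14(x + 10).
Vertex (-10, -5); 4p = -14 so p = -7/2. Opens left.
Focus is p units from the vertex along the axis: (h + p, k).

(-27/2, -5)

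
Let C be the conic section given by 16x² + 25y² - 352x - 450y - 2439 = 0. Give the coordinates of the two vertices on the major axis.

(-9, 9) and (31, 9)

Group the x- and y-terms: 16(x² - 22x) + 25(y² - 18y) = 2439
Complete the square in x and y: 16(x - 11)² + 25(y - 9)² = 2439 + 1936 + 2025 = 6400
Divide through by 6400 to get (x - 11)²/400 + (y - 9)²/256 = 1.
Ellipse, center (11, 9), major axis horizontal; a² = 400, b² = 256.
a = 20. Vertices at (h ± a, k).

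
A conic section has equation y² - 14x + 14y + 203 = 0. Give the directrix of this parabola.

Only y is squared. Complete the square in y: (y + 7)² = 14(x - 11).
Vertex (11, -7); 4p = 14 so p = 7/2. Opens right.
Directrix is the vertical line x = h − p = 11 − (7/2) = 15/2.

x = 15/2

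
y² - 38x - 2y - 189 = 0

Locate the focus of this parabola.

(9/2, 1)

Only y is squared. Complete the square in y: (y - 1)² = 38(x + 5).
Vertex (-5, 1); 4p = 38 so p = 19/2. Opens right.
Focus is p units from the vertex along the axis: (h + p, k).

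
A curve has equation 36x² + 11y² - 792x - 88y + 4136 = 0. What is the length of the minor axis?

2√11

Group: 36(x² - 22x) + 11(y² - 8y) = -4136
Complete the square: 36(x - 11)² + 11(y - 4)² = -4136 + 4356 + 176 = 396
Dividing both sides by 396: (x - 11)²/11 + (y - 4)²/36 = 1
Ellipse, center (11, 4), major axis vertical; a² = 36, b² = 11.
b² = 11 so b = √11; the minor axis has length 2b = 2√11.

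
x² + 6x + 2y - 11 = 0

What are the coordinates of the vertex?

Only x is squared. Complete the square in x: (x + 3)² = -2(y - 10).
Vertex (-3, 10); 4p = -2 so p = -1/2. Opens down.

(-3, 10)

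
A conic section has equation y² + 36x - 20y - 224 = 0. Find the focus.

Only y is squared. Complete the square in y: (y - 10)² = -36(x - 9).
Vertex (9, 10); 4p = -36 so p = -9. Opens left.
Focus is p units from the vertex along the axis: (h + p, k).

(0, 10)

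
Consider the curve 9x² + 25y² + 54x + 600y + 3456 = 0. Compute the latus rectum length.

18/5

Collect terms: 9(x² + 6x) + 25(y² + 24y) = -3456
Complete the square: 9(x + 3)² + 25(y + 12)² = -3456 + 81 + 3600 = 225
Dividing both sides by 225: (x + 3)²/25 + (y + 12)²/9 = 1
Ellipse, center (-3, -12), major axis horizontal; a² = 25, b² = 9.
Latus rectum length = 2b²/a = 2·9/5 = 18/5.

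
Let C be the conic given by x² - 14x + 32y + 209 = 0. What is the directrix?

y = 3

Only x is squared. Complete the square in x: (x - 7)² = -32(y + 5).
Vertex (7, -5); 4p = -32 so p = -8. Opens down.
Directrix is the horizontal line y = k − p = -5 − (-8) = 3.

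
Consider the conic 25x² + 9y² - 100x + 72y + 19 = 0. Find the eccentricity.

Group: 25(x² - 4x) + 9(y² + 8y) = -19
Complete the square: 25(x - 2)² + 9(y + 4)² = -19 + 100 + 144 = 225
Dividing both sides by 225: (x - 2)²/9 + (y + 4)²/25 = 1
Ellipse, center (2, -4), major axis vertical; a² = 25, b² = 9.
c² = a² - b² = 16, so c = 4.
e = c/a = 4/5.

e = 4/5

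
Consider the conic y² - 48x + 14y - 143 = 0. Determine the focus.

Only y is squared. Complete the square in y: (y + 7)² = 48(x + 4).
Vertex (-4, -7); 4p = 48 so p = 12. Opens right.
Focus is p units from the vertex along the axis: (h + p, k).

(8, -7)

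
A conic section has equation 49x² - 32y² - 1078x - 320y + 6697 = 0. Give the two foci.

Collect terms: 49(x² - 22x) -32(y² + 10y) = -6697
Complete the square: 49(x - 11)² -32(y + 5)² = -6697 + 5929 - 800 = -1568
Divide by -1568: (y + 5)²/49 - (x - 11)²/32 = 1
Hyperbola, center (11, -5), transverse axis vertical; a² = 49, b² = 32.
c² = a² + b² = 49 + 32 = 81, so c = 9.
Foci lie on the vertical axis through the center: (h, k ± c).

(11, -14) and (11, 4)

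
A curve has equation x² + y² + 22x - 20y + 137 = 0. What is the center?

Rearranging, (x² + 22x) + (y² - 20y) = -137.
Complete the square in x and y: (x + 11)² + (y - 10)² = -137 + 121 + 100 = 84
So (x + 11)² + (y - 10)² = 84.
Circle centered at (-11, 10) with r² = 84.

(-11, 10)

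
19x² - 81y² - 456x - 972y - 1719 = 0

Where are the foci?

(2, -6) and (22, -6)

Collect terms: 19(x² - 24x) -81(y² + 12y) = 1719
Complete the square: 19(x - 12)² -81(y + 6)² = 1719 + 2736 - 2916 = 1539
Dividing both sides by 1539: (x - 12)²/81 - (y + 6)²/19 = 1
Hyperbola, center (12, -6), transverse axis horizontal; a² = 81, b² = 19.
c² = a² + b² = 81 + 19 = 100, so c = 10.
Foci lie on the horizontal axis through the center: (h ± c, k).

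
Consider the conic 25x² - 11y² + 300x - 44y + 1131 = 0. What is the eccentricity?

Group: 25(x² + 12x) -11(y² + 4y) = -1131
Complete the square: 25(x + 6)² -11(y + 2)² = -1131 + 900 - 44 = -275
Divide through by -275 to get (y + 2)²/25 - (x + 6)²/11 = 1.
Hyperbola, center (-6, -2), transverse axis vertical; a² = 25, b² = 11.
c² = a² + b² = 36, so c = 6.
e = c/a = 6/5.

e = 6/5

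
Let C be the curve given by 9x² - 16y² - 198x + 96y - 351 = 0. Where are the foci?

Rearranging, 9(x² - 22x) -16(y² - 6y) = 351.
Complete the square: 9(x - 11)² -16(y - 3)² = 351 + 1089 - 144 = 1296
Dividing both sides by 1296: (x - 11)²/144 - (y - 3)²/81 = 1
Hyperbola, center (11, 3), transverse axis horizontal; a² = 144, b² = 81.
c² = a² + b² = 144 + 81 = 225, so c = 15.
Foci lie on the horizontal axis through the center: (h ± c, k).

(-4, 3) and (26, 3)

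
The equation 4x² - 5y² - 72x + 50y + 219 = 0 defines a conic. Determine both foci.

Group: 4(x² - 18x) -5(y² - 10y) = -219
Complete the square in x and y: 4(x - 9)² -5(y - 5)² = -219 + 324 - 125 = -20
Divide through by -20 to get (y - 5)²/4 - (x - 9)²/5 = 1.
Hyperbola, center (9, 5), transverse axis vertical; a² = 4, b² = 5.
c² = a² + b² = 4 + 5 = 9, so c = 3.
Foci lie on the vertical axis through the center: (h, k ± c).

(9, 2) and (9, 8)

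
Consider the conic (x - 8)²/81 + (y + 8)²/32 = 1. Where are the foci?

Center (8, -8). The larger denominator 81 sits under the x-term, so the major axis is horizontal; a² = 81, b² = 32.
c² = a² - b² = 81 - 32 = 49, so c = 7.
Foci lie on the horizontal axis through the center: (h ± c, k).

(1, -8) and (15, -8)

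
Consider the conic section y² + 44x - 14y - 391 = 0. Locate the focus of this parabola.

(-1, 7)

Only y is squared. Complete the square in y: (y - 7)² = -44(x - 10).
Vertex (10, 7); 4p = -44 so p = -11. Opens left.
Focus is p units from the vertex along the axis: (h + p, k).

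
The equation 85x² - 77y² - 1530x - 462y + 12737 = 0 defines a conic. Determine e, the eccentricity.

Group: 85(x² - 18x) -77(y² + 6y) = -12737
Complete the square in x and y: 85(x - 9)² -77(y + 3)² = -12737 + 6885 - 693 = -6545
Divide through by -6545 to get (y + 3)²/85 - (x - 9)²/77 = 1.
Hyperbola, center (9, -3), transverse axis vertical; a² = 85, b² = 77.
c² = a² + b² = 162, so c = 9√2.
e = c/a = 9√2/√85 = 9√170/85.

e = 9√170/85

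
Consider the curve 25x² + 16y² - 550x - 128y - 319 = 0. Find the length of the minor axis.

24

25(x² - 22x) + 16(y² - 8y) = 319
Complete the square in x and y: 25(x - 11)² + 16(y - 4)² = 319 + 3025 + 256 = 3600
Divide through by 3600 to get (x - 11)²/144 + (y - 4)²/225 = 1.
Ellipse, center (11, 4), major axis vertical; a² = 225, b² = 144.
b² = 144 so b = 12; the minor axis has length 2b = 24.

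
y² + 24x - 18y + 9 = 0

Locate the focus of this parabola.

Only y is squared. Complete the square in y: (y - 9)² = -24(x - 3).
Vertex (3, 9); 4p = -24 so p = -6. Opens left.
Focus is p units from the vertex along the axis: (h + p, k).

(-3, 9)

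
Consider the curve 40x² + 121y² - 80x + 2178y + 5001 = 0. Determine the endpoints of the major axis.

(-10, -9) and (12, -9)

Collect terms: 40(x² - 2x) + 121(y² + 18y) = -5001
Complete the square in x and y: 40(x - 1)² + 121(y + 9)² = -5001 + 40 + 9801 = 4840
Divide by 4840: (x - 1)²/121 + (y + 9)²/40 = 1
Ellipse, center (1, -9), major axis horizontal; a² = 121, b² = 40.
a = 11. Vertices at (h ± a, k).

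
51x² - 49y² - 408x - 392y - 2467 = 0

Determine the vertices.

(-3, -4) and (11, -4)

Rearranging, 51(x² - 8x) -49(y² + 8y) = 2467.
Complete the square in x and y: 51(x - 4)² -49(y + 4)² = 2467 + 816 - 784 = 2499
Dividing both sides by 2499: (x - 4)²/49 - (y + 4)²/51 = 1
Hyperbola, center (4, -4), transverse axis horizontal; a² = 49, b² = 51.
a = 7. Vertices at (h ± a, k).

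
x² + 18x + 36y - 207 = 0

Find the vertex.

(-9, 8)

Only x is squared. Complete the square in x: (x + 9)² = -36(y - 8).
Vertex (-9, 8); 4p = -36 so p = -9. Opens down.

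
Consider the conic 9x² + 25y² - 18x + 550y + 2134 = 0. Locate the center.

(1, -11)

9(x² - 2x) + 25(y² + 22y) = -2134
Complete the square in x and y: 9(x - 1)² + 25(y + 11)² = -2134 + 9 + 3025 = 900
Divide through by 900 to get (x - 1)²/100 + (y + 11)²/36 = 1.
Ellipse with center (1, -11).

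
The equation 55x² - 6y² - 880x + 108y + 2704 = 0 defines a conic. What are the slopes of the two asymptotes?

Group the x- and y-terms: 55(x² - 16x) -6(y² - 18y) = -2704
Completing the square gives 55(x - 8)² -6(y - 9)² = -2704 + 3520 - 486 = 330.
Dividing both sides by 330: (x - 8)²/6 - (y - 9)²/55 = 1
Hyperbola, center (8, 9), transverse axis horizontal; a² = 6, b² = 55.
For a horizontal hyperbola the asymptotes have slope ±b/a.
Here that is ±√55/√6 = ±√330/6.

√330/6 and -√330/6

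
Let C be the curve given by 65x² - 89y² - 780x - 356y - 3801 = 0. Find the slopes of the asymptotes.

√5785/89 and -√5785/89

Rearranging, 65(x² - 12x) -89(y² + 4y) = 3801.
Completing the square gives 65(x - 6)² -89(y + 2)² = 3801 + 2340 - 356 = 5785.
Divide through by 5785 to get (x - 6)²/89 - (y + 2)²/65 = 1.
Hyperbola, center (6, -2), transverse axis horizontal; a² = 89, b² = 65.
For a horizontal hyperbola the asymptotes have slope ±b/a.
Here that is ±√65/√89 = ±√5785/89.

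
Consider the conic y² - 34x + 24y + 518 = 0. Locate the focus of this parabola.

(39/2, -12)

Only y is squared. Complete the square in y: (y + 12)² = 34(x - 11).
Vertex (11, -12); 4p = 34 so p = 17/2. Opens right.
Focus is p units from the vertex along the axis: (h + p, k).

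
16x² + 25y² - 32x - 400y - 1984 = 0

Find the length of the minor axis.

24

Rearranging, 16(x² - 2x) + 25(y² - 16y) = 1984.
Complete the square: 16(x - 1)² + 25(y - 8)² = 1984 + 16 + 1600 = 3600
Divide by 3600: (x - 1)²/225 + (y - 8)²/144 = 1
Ellipse, center (1, 8), major axis horizontal; a² = 225, b² = 144.
b² = 144 so b = 12; the minor axis has length 2b = 24.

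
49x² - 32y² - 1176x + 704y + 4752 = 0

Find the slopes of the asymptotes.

7√2/8 and -7√2/8

Rearranging, 49(x² - 24x) -32(y² - 22y) = -4752.
49(x - 12)² -32(y - 11)² = -4752 + 7056 - 3872 = -1568
Divide by -1568: (y - 11)²/49 - (x - 12)²/32 = 1
Hyperbola, center (12, 11), transverse axis vertical; a² = 49, b² = 32.
For a vertical hyperbola the asymptotes have slope ±a/b.
Here that is ±7/4√2 = ±7√2/8.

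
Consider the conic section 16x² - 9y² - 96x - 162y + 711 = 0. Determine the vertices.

(3, -21) and (3, 3)

Group the x- and y-terms: 16(x² - 6x) -9(y² + 18y) = -711
Complete the square: 16(x - 3)² -9(y + 9)² = -711 + 144 - 729 = -1296
Dividing both sides by -1296: (y + 9)²/144 - (x - 3)²/81 = 1
Hyperbola, center (3, -9), transverse axis vertical; a² = 144, b² = 81.
a = 12. Vertices at (h, k ± a).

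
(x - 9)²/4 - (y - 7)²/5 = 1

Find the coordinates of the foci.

Center (9, 7). The positive term is the x-term, so the transverse axis is horizontal; a² = 4, b² = 5.
c² = a² + b² = 4 + 5 = 9, so c = 3.
Foci lie on the horizontal axis through the center: (h ± c, k).

(6, 7) and (12, 7)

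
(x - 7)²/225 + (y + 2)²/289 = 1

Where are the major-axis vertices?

(7, -19) and (7, 15)

Center (7, -2). The larger denominator 289 sits under the y-term, so the major axis is vertical; a² = 289, b² = 225.
a = 17. Vertices at (h, k ± a).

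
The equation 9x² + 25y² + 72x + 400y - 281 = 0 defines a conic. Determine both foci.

9(x² + 8x) + 25(y² + 16y) = 281
9(x + 4)² + 25(y + 8)² = 281 + 144 + 1600 = 2025
Divide by 2025: (x + 4)²/225 + (y + 8)²/81 = 1
Ellipse, center (-4, -8), major axis horizontal; a² = 225, b² = 81.
c² = a² - b² = 225 - 81 = 144, so c = 12.
Foci lie on the horizontal axis through the center: (h ± c, k).

(-16, -8) and (8, -8)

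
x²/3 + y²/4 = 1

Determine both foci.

Center (0, 0). The larger denominator 4 sits under the y-term, so the major axis is vertical; a² = 4, b² = 3.
c² = a² - b² = 4 - 3 = 1, so c = 1.
Foci lie on the vertical axis through the center: (h, k ± c).

(0, -1) and (0, 1)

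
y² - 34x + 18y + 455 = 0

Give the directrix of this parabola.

x = 5/2

Only y is squared. Complete the square in y: (y + 9)² = 34(x - 11).
Vertex (11, -9); 4p = 34 so p = 17/2. Opens right.
Directrix is the vertical line x = h − p = 11 − (17/2) = 5/2.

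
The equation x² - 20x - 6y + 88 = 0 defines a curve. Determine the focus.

Only x is squared. Complete the square in x: (x - 10)² = 6(y + 2).
Vertex (10, -2); 4p = 6 so p = 3/2. Opens up.
Focus is p units from the vertex along the axis: (h, k + p).

(10, -1/2)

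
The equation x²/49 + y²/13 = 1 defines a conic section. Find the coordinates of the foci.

(-6, 0) and (6, 0)

Center (0, 0). The larger denominator 49 sits under the x-term, so the major axis is horizontal; a² = 49, b² = 13.
c² = a² - b² = 49 - 13 = 36, so c = 6.
Foci lie on the horizontal axis through the center: (h ± c, k).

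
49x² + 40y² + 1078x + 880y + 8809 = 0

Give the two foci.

(-11, -14) and (-11, -8)

Group: 49(x² + 22x) + 40(y² + 22y) = -8809
Complete the square in x and y: 49(x + 11)² + 40(y + 11)² = -8809 + 5929 + 4840 = 1960
Divide by 1960: (x + 11)²/40 + (y + 11)²/49 = 1
Ellipse, center (-11, -11), major axis vertical; a² = 49, b² = 40.
c² = a² - b² = 49 - 40 = 9, so c = 3.
Foci lie on the vertical axis through the center: (h, k ± c).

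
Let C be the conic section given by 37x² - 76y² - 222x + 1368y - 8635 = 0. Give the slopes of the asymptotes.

√703/38 and -√703/38

37(x² - 6x) -76(y² - 18y) = 8635
Completing the square gives 37(x - 3)² -76(y - 9)² = 8635 + 333 - 6156 = 2812.
Divide through by 2812 to get (x - 3)²/76 - (y - 9)²/37 = 1.
Hyperbola, center (3, 9), transverse axis horizontal; a² = 76, b² = 37.
For a horizontal hyperbola the asymptotes have slope ±b/a.
Here that is ±√37/2√19 = ±√703/38.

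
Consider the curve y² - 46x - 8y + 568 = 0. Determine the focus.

Only y is squared. Complete the square in y: (y - 4)² = 46(x - 12).
Vertex (12, 4); 4p = 46 so p = 23/2. Opens right.
Focus is p units from the vertex along the axis: (h + p, k).

(47/2, 4)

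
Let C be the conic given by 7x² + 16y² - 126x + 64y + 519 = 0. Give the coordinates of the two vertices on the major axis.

(5, -2) and (13, -2)

Group the x- and y-terms: 7(x² - 18x) + 16(y² + 4y) = -519
7(x - 9)² + 16(y + 2)² = -519 + 567 + 64 = 112
Divide through by 112 to get (x - 9)²/16 + (y + 2)²/7 = 1.
Ellipse, center (9, -2), major axis horizontal; a² = 16, b² = 7.
a = 4. Vertices at (h ± a, k).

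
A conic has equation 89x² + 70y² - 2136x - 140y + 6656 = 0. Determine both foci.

Rearranging, 89(x² - 24x) + 70(y² - 2y) = -6656.
Completing the square gives 89(x - 12)² + 70(y - 1)² = -6656 + 12816 + 70 = 6230.
Divide through by 6230 to get (x - 12)²/70 + (y - 1)²/89 = 1.
Ellipse, center (12, 1), major axis vertical; a² = 89, b² = 70.
c² = a² - b² = 89 - 70 = 19, so c = √19.
Foci lie on the vertical axis through the center: (h, k ± c).

(12, 1 - √19) and (12, 1 + √19)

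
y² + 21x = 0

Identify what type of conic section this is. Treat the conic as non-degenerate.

parabola

No xy term. Coefficients of x² and y² are A = 0, C = 1.
Exactly one squared variable ⇒ parabola.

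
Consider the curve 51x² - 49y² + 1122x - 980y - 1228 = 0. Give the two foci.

Group: 51(x² + 22x) -49(y² + 20y) = 1228
Completing the square gives 51(x + 11)² -49(y + 10)² = 1228 + 6171 - 4900 = 2499.
Divide by 2499: (x + 11)²/49 - (y + 10)²/51 = 1
Hyperbola, center (-11, -10), transverse axis horizontal; a² = 49, b² = 51.
c² = a² + b² = 49 + 51 = 100, so c = 10.
Foci lie on the horizontal axis through the center: (h ± c, k).

(-21, -10) and (-1, -10)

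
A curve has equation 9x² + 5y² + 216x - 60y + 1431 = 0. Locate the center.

Rearranging, 9(x² + 24x) + 5(y² - 12y) = -1431.
9(x + 12)² + 5(y - 6)² = -1431 + 1296 + 180 = 45
Divide by 45: (x + 12)²/5 + (y - 6)²/9 = 1
Ellipse with center (-12, 6).

(-12, 6)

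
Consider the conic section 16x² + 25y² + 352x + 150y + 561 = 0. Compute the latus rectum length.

64/5

Group: 16(x² + 22x) + 25(y² + 6y) = -561
Complete the square: 16(x + 11)² + 25(y + 3)² = -561 + 1936 + 225 = 1600
Divide by 1600: (x + 11)²/100 + (y + 3)²/64 = 1
Ellipse, center (-11, -3), major axis horizontal; a² = 100, b² = 64.
Latus rectum length = 2b²/a = 2·64/10 = 64/5.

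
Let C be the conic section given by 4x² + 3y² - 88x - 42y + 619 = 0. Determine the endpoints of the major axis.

(11, 5) and (11, 9)

Rearranging, 4(x² - 22x) + 3(y² - 14y) = -619.
Complete the square: 4(x - 11)² + 3(y - 7)² = -619 + 484 + 147 = 12
Divide through by 12 to get (x - 11)²/3 + (y - 7)²/4 = 1.
Ellipse, center (11, 7), major axis vertical; a² = 4, b² = 3.
a = 2. Vertices at (h, k ± a).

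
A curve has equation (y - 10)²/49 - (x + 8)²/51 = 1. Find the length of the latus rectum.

Center (-8, 10). The positive term is the y-term, so the transverse axis is vertical; a² = 49, b² = 51.
Latus rectum length = 2b²/a = 2·51/7 = 102/7.

102/7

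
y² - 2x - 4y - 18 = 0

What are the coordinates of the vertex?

Only y is squared. Complete the square in y: (y - 2)² = 2(x + 11).
Vertex (-11, 2); 4p = 2 so p = 1/2. Opens right.

(-11, 2)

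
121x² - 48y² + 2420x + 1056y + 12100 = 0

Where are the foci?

Collect terms: 121(x² + 20x) -48(y² - 22y) = -12100
Complete the square in x and y: 121(x + 10)² -48(y - 11)² = -12100 + 12100 - 5808 = -5808
Divide by -5808: (y - 11)²/121 - (x + 10)²/48 = 1
Hyperbola, center (-10, 11), transverse axis vertical; a² = 121, b² = 48.
c² = a² + b² = 121 + 48 = 169, so c = 13.
Foci lie on the vertical axis through the center: (h, k ± c).

(-10, -2) and (-10, 24)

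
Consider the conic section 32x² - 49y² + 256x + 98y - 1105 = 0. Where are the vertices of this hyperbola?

Collect terms: 32(x² + 8x) -49(y² - 2y) = 1105
Complete the square in x and y: 32(x + 4)² -49(y - 1)² = 1105 + 512 - 49 = 1568
Divide through by 1568 to get (x + 4)²/49 - (y - 1)²/32 = 1.
Hyperbola, center (-4, 1), transverse axis horizontal; a² = 49, b² = 32.
a = 7. Vertices at (h ± a, k).

(-11, 1) and (3, 1)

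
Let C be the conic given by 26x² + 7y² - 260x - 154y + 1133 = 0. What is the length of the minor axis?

Rearranging, 26(x² - 10x) + 7(y² - 22y) = -1133.
Completing the square gives 26(x - 5)² + 7(y - 11)² = -1133 + 650 + 847 = 364.
Dividing both sides by 364: (x - 5)²/14 + (y - 11)²/52 = 1
Ellipse, center (5, 11), major axis vertical; a² = 52, b² = 14.
b² = 14 so b = √14; the minor axis has length 2b = 2√14.

2√14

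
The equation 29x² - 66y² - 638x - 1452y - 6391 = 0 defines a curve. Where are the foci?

(11 - √95, -11) and (11 + √95, -11)

Group: 29(x² - 22x) -66(y² + 22y) = 6391
Complete the square in x and y: 29(x - 11)² -66(y + 11)² = 6391 + 3509 - 7986 = 1914
Divide through by 1914 to get (x - 11)²/66 - (y + 11)²/29 = 1.
Hyperbola, center (11, -11), transverse axis horizontal; a² = 66, b² = 29.
c² = a² + b² = 66 + 29 = 95, so c = √95.
Foci lie on the horizontal axis through the center: (h ± c, k).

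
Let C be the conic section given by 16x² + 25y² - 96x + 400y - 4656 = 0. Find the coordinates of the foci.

Collect terms: 16(x² - 6x) + 25(y² + 16y) = 4656
Completing the square gives 16(x - 3)² + 25(y + 8)² = 4656 + 144 + 1600 = 6400.
Dividing both sides by 6400: (x - 3)²/400 + (y + 8)²/256 = 1
Ellipse, center (3, -8), major axis horizontal; a² = 400, b² = 256.
c² = a² - b² = 400 - 256 = 144, so c = 12.
Foci lie on the horizontal axis through the center: (h ± c, k).

(-9, -8) and (15, -8)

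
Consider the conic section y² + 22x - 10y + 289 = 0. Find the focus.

Only y is squared. Complete the square in y: (y - 5)² = -22(x + 12).
Vertex (-12, 5); 4p = -22 so p = -11/2. Opens left.
Focus is p units from the vertex along the axis: (h + p, k).

(-35/2, 5)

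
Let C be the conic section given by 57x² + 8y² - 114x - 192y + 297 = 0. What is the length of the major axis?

2√114

Group the x- and y-terms: 57(x² - 2x) + 8(y² - 24y) = -297
Complete the square: 57(x - 1)² + 8(y - 12)² = -297 + 57 + 1152 = 912
Divide through by 912 to get (x - 1)²/16 + (y - 12)²/114 = 1.
Ellipse, center (1, 12), major axis vertical; a² = 114, b² = 16.
a² = 114 so a = √114; the major axis has length 2a = 2√114.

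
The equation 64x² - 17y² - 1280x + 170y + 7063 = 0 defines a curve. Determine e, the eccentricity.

Group the x- and y-terms: 64(x² - 20x) -17(y² - 10y) = -7063
Completing the square gives 64(x - 10)² -17(y - 5)² = -7063 + 6400 - 425 = -1088.
Dividing both sides by -1088: (y - 5)²/64 - (x - 10)²/17 = 1
Hyperbola, center (10, 5), transverse axis vertical; a² = 64, b² = 17.
c² = a² + b² = 81, so c = 9.
e = c/a = 9/8.

e = 9/8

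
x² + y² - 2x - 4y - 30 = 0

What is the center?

Rearranging, (x² - 2x) + (y² - 4y) = 30.
Completing the square gives (x - 1)² + (y - 2)² = 30 + 1 + 4 = 35.
So (x - 1)² + (y - 2)² = 35.
Circle centered at (1, 2) with r² = 35.

(1, 2)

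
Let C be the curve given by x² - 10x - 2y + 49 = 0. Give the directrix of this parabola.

y = 23/2

Only x is squared. Complete the square in x: (x - 5)² = 2(y - 12).
Vertex (5, 12); 4p = 2 so p = 1/2. Opens up.
Directrix is the horizontal line y = k − p = 12 − (1/2) = 23/2.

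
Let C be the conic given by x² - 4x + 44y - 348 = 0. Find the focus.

(2, -3)

Only x is squared. Complete the square in x: (x - 2)² = -44(y - 8).
Vertex (2, 8); 4p = -44 so p = -11. Opens down.
Focus is p units from the vertex along the axis: (h, k + p).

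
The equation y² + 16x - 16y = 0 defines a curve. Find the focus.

Only y is squared. Complete the square in y: (y - 8)² = -16(x - 4).
Vertex (4, 8); 4p = -16 so p = -4. Opens left.
Focus is p units from the vertex along the axis: (h + p, k).

(0, 8)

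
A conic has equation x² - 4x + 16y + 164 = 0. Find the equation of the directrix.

Only x is squared. Complete the square in x: (x - 2)² = -16(y + 10).
Vertex (2, -10); 4p = -16 so p = -4. Opens down.
Directrix is the horizontal line y = k − p = -10 − (-4) = -6.

y = -6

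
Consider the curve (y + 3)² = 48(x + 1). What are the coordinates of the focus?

(11, -3)

Vertex (-1, -3); 4p = 48 so p = 12. Opens right.
Focus is p units from the vertex along the axis: (h + p, k).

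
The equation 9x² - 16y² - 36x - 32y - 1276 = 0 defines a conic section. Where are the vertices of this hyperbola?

(-10, -1) and (14, -1)

9(x² - 4x) -16(y² + 2y) = 1276
Complete the square: 9(x - 2)² -16(y + 1)² = 1276 + 36 - 16 = 1296
Dividing both sides by 1296: (x - 2)²/144 - (y + 1)²/81 = 1
Hyperbola, center (2, -1), transverse axis horizontal; a² = 144, b² = 81.
a = 12. Vertices at (h ± a, k).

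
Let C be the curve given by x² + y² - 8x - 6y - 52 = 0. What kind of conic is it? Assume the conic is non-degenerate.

No xy term. Coefficients of x² and y² are A = 1, C = 1.
A = C (same sign) ⇒ circle.

circle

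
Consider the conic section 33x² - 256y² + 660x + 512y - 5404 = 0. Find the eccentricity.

e = 17/16

33(x² + 20x) -256(y² - 2y) = 5404
Complete the square: 33(x + 10)² -256(y - 1)² = 5404 + 3300 - 256 = 8448
Dividing both sides by 8448: (x + 10)²/256 - (y - 1)²/33 = 1
Hyperbola, center (-10, 1), transverse axis horizontal; a² = 256, b² = 33.
c² = a² + b² = 289, so c = 17.
e = c/a = 17/16.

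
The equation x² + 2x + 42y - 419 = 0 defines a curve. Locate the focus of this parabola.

Only x is squared. Complete the square in x: (x + 1)² = -42(y - 10).
Vertex (-1, 10); 4p = -42 so p = -21/2. Opens down.
Focus is p units from the vertex along the axis: (h, k + p).

(-1, -1/2)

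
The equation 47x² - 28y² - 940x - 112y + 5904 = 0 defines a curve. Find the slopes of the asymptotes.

47(x² - 20x) -28(y² + 4y) = -5904
47(x - 10)² -28(y + 2)² = -5904 + 4700 - 112 = -1316
Divide by -1316: (y + 2)²/47 - (x - 10)²/28 = 1
Hyperbola, center (10, -2), transverse axis vertical; a² = 47, b² = 28.
For a vertical hyperbola the asymptotes have slope ±a/b.
Here that is ±√47/2√7 = ±√329/14.

√329/14 and -√329/14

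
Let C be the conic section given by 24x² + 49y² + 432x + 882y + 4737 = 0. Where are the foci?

(-14, -9) and (-4, -9)

Collect terms: 24(x² + 18x) + 49(y² + 18y) = -4737
Complete the square: 24(x + 9)² + 49(y + 9)² = -4737 + 1944 + 3969 = 1176
Dividing both sides by 1176: (x + 9)²/49 + (y + 9)²/24 = 1
Ellipse, center (-9, -9), major axis horizontal; a² = 49, b² = 24.
c² = a² - b² = 49 - 24 = 25, so c = 5.
Foci lie on the horizontal axis through the center: (h ± c, k).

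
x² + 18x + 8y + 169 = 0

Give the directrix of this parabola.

Only x is squared. Complete the square in x: (x + 9)² = -8(y + 11).
Vertex (-9, -11); 4p = -8 so p = -2. Opens down.
Directrix is the horizontal line y = k − p = -11 − (-2) = -9.

y = -9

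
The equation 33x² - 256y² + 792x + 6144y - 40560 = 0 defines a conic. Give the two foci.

(-29, 12) and (5, 12)

Group the x- and y-terms: 33(x² + 24x) -256(y² - 24y) = 40560
Complete the square: 33(x + 12)² -256(y - 12)² = 40560 + 4752 - 36864 = 8448
Divide through by 8448 to get (x + 12)²/256 - (y - 12)²/33 = 1.
Hyperbola, center (-12, 12), transverse axis horizontal; a² = 256, b² = 33.
c² = a² + b² = 256 + 33 = 289, so c = 17.
Foci lie on the horizontal axis through the center: (h ± c, k).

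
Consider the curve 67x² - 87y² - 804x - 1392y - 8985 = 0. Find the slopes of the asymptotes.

Group the x- and y-terms: 67(x² - 12x) -87(y² + 16y) = 8985
Complete the square in x and y: 67(x - 6)² -87(y + 8)² = 8985 + 2412 - 5568 = 5829
Dividing both sides by 5829: (x - 6)²/87 - (y + 8)²/67 = 1
Hyperbola, center (6, -8), transverse axis horizontal; a² = 87, b² = 67.
For a horizontal hyperbola the asymptotes have slope ±b/a.
Here that is ±√67/√87 = ±√5829/87.

√5829/87 and -√5829/87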